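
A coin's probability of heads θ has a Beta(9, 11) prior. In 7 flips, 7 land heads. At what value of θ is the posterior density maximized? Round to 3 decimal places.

0.600

Posterior: Beta(9+7, 11+0) = Beta(16, 11).
Mode = (16−1)/(16+11−2) = 15/25 = 0.600.
Mean = 16/(16+11) = 16/27 = 0.593.
This is the posterior mode — the MAP estimate.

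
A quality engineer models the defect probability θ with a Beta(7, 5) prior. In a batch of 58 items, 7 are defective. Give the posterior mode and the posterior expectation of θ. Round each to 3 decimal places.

Posterior: Beta(7+7, 5+51) = Beta(14, 56).
Mode = (14−1)/(14+56−2) = 13/68 = 0.191.
Mean = 14/(14+56) = 14/70 = 0.200.

MAP = 0.191, posterior mean = 0.200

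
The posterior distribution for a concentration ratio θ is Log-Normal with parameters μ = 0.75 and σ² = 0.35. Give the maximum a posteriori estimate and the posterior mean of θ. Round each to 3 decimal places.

MAP: 1.492. Posterior mean: 2.522.

Mode = exp(μ − σ²) = exp(0.40) = 1.492.
Mean = exp(μ + σ²/2) = exp(0.925) = 2.522.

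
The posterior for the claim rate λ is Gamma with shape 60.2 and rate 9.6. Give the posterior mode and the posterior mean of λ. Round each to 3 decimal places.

MAP = 6.167, posterior mean = 6.271

Mode = (α−1)/β = 59.2/9.6 = 6.167.
Mean = α/β = 60.2/9.6 = 6.271.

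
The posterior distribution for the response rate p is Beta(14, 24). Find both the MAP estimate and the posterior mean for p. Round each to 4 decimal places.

MAP = 0.3611; posterior mean = 0.3684

Mode = (14−1)/(14+24−2) = 13/36 = 0.3611.
Mean = 14/(14+24) = 14/38 = 0.3684.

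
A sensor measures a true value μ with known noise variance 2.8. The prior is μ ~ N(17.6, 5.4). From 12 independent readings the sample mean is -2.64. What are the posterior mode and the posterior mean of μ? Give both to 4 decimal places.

Posterior for μ is Normal. Precision-weighted mean: (1/5.4·17.6 + 12/2.8·-2.64) / (1/5.4 + 12/2.8) = -1.8017.
A Normal posterior is symmetric, so mode = mean.

MAP = -1.8017, posterior mean = -1.8017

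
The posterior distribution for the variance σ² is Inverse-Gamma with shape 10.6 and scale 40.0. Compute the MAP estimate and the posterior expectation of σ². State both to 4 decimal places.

Mode = β/(α+1) = 40.0/11.6 = 3.4483.
Mean = β/(α−1) = 40.0/9.6 = 4.1667.

MAP = 3.4483, posterior mean = 4.1667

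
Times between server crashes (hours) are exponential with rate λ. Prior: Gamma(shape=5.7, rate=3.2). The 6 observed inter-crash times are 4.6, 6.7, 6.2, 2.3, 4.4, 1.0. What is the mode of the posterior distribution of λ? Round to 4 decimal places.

0.3768

Σ times = 25.2. Posterior: Gamma(shape = 5.7+6 = 11.7, rate = 3.2+25.2 = 28.4).
Mode = (α−1)/β = 10.7/28.4 = 0.3768.
Mean = α/β = 11.7/28.4 = 0.4120.
This is the posterior mode — the MAP estimate.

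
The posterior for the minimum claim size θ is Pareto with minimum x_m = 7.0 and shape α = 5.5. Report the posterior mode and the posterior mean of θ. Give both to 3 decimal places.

MAP: 7.000. Posterior mean: 8.556.

The Pareto density is strictly decreasing on [x_m, ∞), so the mode is x_m = 7.000.
Mean = α·x_m/(α−1) = 5.5·7.0/4.5 = 8.556.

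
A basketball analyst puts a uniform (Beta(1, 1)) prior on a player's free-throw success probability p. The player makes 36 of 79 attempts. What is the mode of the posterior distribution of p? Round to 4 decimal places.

Posterior: Beta(1+36, 1+43) = Beta(37, 44).
Mode = (37−1)/(37+44−2) = 36/79 = 0.4557.
With a flat prior the MAP equals the MLE, 36/79.
Mean = 37/(37+44) = 37/81 = 0.4568.
This is the posterior mode — the MAP estimate.

0.4557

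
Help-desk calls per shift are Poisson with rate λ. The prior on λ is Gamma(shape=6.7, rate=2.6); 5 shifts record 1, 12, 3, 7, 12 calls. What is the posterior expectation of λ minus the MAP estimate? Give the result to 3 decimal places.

Σ counts = 35. Posterior: Gamma(shape = 6.7+35 = 41.7, rate = 2.6+5 = 7.6).
Mode = (α−1)/β = 40.7/7.6 = 5.355.
Mean = α/β = 41.7/7.6 = 5.487.
Difference = 5.487 − 5.355 = 0.132.
Mean > mode: the posterior has a right tail.

0.132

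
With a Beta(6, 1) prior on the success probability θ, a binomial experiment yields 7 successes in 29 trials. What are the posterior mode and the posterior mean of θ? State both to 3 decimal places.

Posterior: Beta(6+7, 1+22) = Beta(13, 23).
Mode = (13−1)/(13+23−2) = 12/34 = 0.353.
Mean = 13/(13+23) = 13/36 = 0.361.
The posterior is right-skewed, so the mean exceeds the mode.

posterior mode = 0.353, posterior mean = 0.361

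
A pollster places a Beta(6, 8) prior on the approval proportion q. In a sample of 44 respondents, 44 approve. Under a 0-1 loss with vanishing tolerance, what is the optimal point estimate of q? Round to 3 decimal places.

Posterior: Beta(6+44, 8+0) = Beta(50, 8).
Mode = (50−1)/(50+8−2) = 49/56 = 0.875.
Mean = 50/(50+8) = 50/58 = 0.862.
This is the posterior mode — the MAP estimate.

0.875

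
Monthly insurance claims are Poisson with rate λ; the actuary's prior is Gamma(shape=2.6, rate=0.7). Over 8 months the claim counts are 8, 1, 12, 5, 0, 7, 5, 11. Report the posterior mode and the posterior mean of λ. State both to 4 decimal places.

Σ counts = 49. Posterior: Gamma(shape = 2.6+49 = 51.6, rate = 0.7+8 = 8.7).
Mode = (α−1)/β = 50.6/8.7 = 5.8161.
Mean = α/β = 51.6/8.7 = 5.9310.

MAP = 5.8161; posterior mean = 5.9310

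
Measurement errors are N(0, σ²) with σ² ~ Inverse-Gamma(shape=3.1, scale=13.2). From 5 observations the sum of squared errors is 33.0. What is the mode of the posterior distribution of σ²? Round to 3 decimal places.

4.500

Posterior: Inverse-Gamma(shape = 3.1+5/2 = 5.6, scale = 13.2+33.0/2 = 29.7).
Mode = β/(α+1) = 29.7/6.6 = 4.500.
Mean = β/(α−1) = 29.7/4.6 = 6.457.
This is the posterior mode — the MAP estimate.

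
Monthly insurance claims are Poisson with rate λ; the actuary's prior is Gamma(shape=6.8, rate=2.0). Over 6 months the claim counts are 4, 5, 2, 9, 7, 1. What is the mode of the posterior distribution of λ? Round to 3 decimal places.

4.225

Σ counts = 28. Posterior: Gamma(shape = 6.8+28 = 34.8, rate = 2.0+6 = 8.0).
Mode = (α−1)/β = 33.8/8.0 = 4.225.
Mean = α/β = 34.8/8.0 = 4.350.
This is the posterior mode — the MAP estimate.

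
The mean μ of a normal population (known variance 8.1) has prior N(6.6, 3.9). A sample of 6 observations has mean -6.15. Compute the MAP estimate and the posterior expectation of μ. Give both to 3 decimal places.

Posterior for μ is Normal. Precision-weighted mean: (1/3.9·6.6 + 6/8.1·-6.15) / (1/3.9 + 6/8.1) = -2.871.
A Normal posterior is symmetric, so mode = mean.

MAP estimate = -2.871, posterior expectation = -2.871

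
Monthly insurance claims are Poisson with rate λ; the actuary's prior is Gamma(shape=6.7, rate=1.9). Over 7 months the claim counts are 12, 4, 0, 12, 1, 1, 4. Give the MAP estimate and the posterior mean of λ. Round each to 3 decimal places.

Σ counts = 34. Posterior: Gamma(shape = 6.7+34 = 40.7, rate = 1.9+7 = 8.9).
Mode = (α−1)/β = 39.7/8.9 = 4.461.
Mean = α/β = 40.7/8.9 = 4.573.
The posterior is right-skewed, so the mean exceeds the mode.

MAP = 4.461; posterior mean = 4.573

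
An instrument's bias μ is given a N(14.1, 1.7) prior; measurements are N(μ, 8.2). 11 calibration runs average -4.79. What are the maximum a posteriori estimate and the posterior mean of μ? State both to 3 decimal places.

Posterior for μ is Normal. Precision-weighted mean: (1/1.7·14.1 + 11/8.2·-4.79) / (1/1.7 + 11/8.2) = 0.968.
A Normal posterior is symmetric, so mode = mean.

MAP: 0.968. Posterior mean: 0.968.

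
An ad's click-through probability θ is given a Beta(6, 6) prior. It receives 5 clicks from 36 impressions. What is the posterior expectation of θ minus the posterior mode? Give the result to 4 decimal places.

0.0118

Posterior: Beta(6+5, 6+31) = Beta(11, 37).
Mode = (11−1)/(11+37−2) = 10/46 = 0.2174.
Mean = 11/(11+37) = 11/48 = 0.2292.
Difference = 0.2292 − 0.2174 = 0.0118.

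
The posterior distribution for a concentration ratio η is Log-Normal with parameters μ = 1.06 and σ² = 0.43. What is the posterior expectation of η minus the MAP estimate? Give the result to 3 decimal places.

Mode = exp(μ − σ²) = exp(0.63) = 1.878.
Mean = exp(μ + σ²/2) = exp(1.275) = 3.579.
Difference = 3.579 − 1.878 = 1.701.

1.701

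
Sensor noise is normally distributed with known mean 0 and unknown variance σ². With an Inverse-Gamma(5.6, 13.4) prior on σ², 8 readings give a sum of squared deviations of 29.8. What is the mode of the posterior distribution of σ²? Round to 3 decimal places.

Posterior: Inverse-Gamma(shape = 5.6+8/2 = 9.6, scale = 13.4+29.8/2 = 28.3).
Mode = β/(α+1) = 28.3/10.6 = 2.670.
Mean = β/(α−1) = 28.3/8.6 = 3.291.
This is the posterior mode — the MAP estimate.

2.670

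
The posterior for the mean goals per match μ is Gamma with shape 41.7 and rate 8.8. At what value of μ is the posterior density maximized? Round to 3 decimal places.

Mode = (α−1)/β = 40.7/8.8 = 4.625.
Mean = α/β = 41.7/8.8 = 4.739.
This is the posterior mode — the MAP estimate.

4.625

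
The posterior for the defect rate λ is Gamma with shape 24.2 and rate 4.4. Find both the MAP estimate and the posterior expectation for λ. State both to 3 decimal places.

MAP = 5.273, posterior mean = 5.500

Mode = (α−1)/β = 23.2/4.4 = 5.273.
Mean = α/β = 24.2/4.4 = 5.500.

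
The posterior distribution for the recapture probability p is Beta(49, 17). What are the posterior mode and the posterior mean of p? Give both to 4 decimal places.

MAP = 0.7500, posterior mean = 0.7424

Mode = (49−1)/(49+17−2) = 48/64 = 0.7500.
Mean = 49/(49+17) = 49/66 = 0.7424.
Left-skewed posterior ⇒ mean < mode.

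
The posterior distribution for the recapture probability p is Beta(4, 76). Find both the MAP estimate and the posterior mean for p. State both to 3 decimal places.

MAP = 0.038, posterior mean = 0.050

Mode = (4−1)/(4+76−2) = 3/78 = 0.038.
Mean = 4/(4+76) = 4/80 = 0.050.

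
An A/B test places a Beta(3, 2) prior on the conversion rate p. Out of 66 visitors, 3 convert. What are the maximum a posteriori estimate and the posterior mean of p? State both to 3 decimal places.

Posterior: Beta(3+3, 2+63) = Beta(6, 65).
Mode = (6−1)/(6+65−2) = 5/69 = 0.072.
Mean = 6/(6+65) = 6/71 = 0.085.

MAP = 0.072; posterior mean = 0.085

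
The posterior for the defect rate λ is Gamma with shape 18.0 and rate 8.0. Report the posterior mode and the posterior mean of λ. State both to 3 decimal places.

Mode = (α−1)/β = 17.0/8.0 = 2.125.
Mean = α/β = 18.0/8.0 = 2.250.

MAP = 2.125; posterior mean = 2.250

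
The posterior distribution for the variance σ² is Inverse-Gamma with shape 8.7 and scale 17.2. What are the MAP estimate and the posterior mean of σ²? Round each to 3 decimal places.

σ²_MAP = 1.773, E[σ²|data] = 2.234

Mode = β/(α+1) = 17.2/9.7 = 1.773.
Mean = β/(α−1) = 17.2/7.7 = 2.234.
The mean is pulled above the mode by the posterior's right skew.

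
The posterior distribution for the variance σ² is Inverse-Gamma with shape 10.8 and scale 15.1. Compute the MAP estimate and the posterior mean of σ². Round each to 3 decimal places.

MAP estimate = 1.280, posterior mean = 1.541

Mode = β/(α+1) = 15.1/11.8 = 1.280.
Mean = β/(α−1) = 15.1/9.8 = 1.541.
Mean > mode: the posterior has a right tail.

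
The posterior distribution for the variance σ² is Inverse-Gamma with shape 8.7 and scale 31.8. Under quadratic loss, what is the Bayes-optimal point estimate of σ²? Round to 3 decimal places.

4.130

Mode = β/(α+1) = 31.8/9.7 = 3.278.
Mean = β/(α−1) = 31.8/7.7 = 4.130.
Quadratic loss ⇒ the optimal estimator is the posterior mean.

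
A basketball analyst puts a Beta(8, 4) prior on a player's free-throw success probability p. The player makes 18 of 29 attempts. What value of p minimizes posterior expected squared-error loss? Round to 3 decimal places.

Posterior: Beta(8+18, 4+11) = Beta(26, 15).
Mode = (26−1)/(26+15−2) = 25/39 = 0.641.
Mean = 26/(26+15) = 26/41 = 0.634.
Squared-error loss ⇒ the optimal estimator is the posterior mean.

0.634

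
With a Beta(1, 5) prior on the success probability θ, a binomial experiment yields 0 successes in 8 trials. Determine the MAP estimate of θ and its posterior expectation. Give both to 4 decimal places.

MAP estimate = 0.0000, posterior expectation = 0.0714

Posterior: Beta(1+0, 5+8) = Beta(1, 13).
Since α = 1 ≤ 1 and β > 1, the Beta density is monotone decreasing on [0,1]; the mode is at 0.
Mean = 1/(1+13) = 0.0714.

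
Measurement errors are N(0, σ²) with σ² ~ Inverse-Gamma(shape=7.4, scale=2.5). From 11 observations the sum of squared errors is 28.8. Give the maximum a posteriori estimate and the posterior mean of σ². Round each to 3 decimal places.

σ²_MAP = 1.216, E[σ²|data] = 1.420

Posterior: Inverse-Gamma(shape = 7.4+11/2 = 12.9, scale = 2.5+28.8/2 = 16.9).
Mode = β/(α+1) = 16.9/13.9 = 1.216.
Mean = β/(α−1) = 16.9/11.9 = 1.420.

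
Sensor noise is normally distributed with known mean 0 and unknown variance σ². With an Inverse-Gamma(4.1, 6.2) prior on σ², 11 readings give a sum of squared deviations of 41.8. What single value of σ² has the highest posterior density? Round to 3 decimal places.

Posterior: Inverse-Gamma(shape = 4.1+11/2 = 9.6, scale = 6.2+41.8/2 = 27.1).
Mode = β/(α+1) = 27.1/10.6 = 2.557.
Mean = β/(α−1) = 27.1/8.6 = 3.151.
This is the posterior mode — the MAP estimate.

2.557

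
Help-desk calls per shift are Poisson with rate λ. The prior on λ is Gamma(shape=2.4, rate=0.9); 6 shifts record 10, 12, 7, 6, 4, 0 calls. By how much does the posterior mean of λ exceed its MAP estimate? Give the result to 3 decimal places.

Σ counts = 39. Posterior: Gamma(shape = 2.4+39 = 41.4, rate = 0.9+6 = 6.9).
Mode = (α−1)/β = 40.4/6.9 = 5.855.
Mean = α/β = 41.4/6.9 = 6.000.
Difference = 6.000 − 5.855 = 0.145.

0.145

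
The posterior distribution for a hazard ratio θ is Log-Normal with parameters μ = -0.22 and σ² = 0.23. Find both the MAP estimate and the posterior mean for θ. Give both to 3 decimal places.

Mode = exp(μ − σ²) = exp(-0.45) = 0.638.
Mean = exp(μ + σ²/2) = exp(-0.105) = 0.900.
The posterior is right-skewed, so the mean exceeds the mode.

MAP = 0.638; posterior mean = 0.900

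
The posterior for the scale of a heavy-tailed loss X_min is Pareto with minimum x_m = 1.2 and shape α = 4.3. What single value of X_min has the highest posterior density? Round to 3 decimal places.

The Pareto density is strictly decreasing on [x_m, ∞), so the mode is x_m = 1.200.
Mean = α·x_m/(α−1) = 4.3·1.2/3.3 = 1.564.
This is the posterior mode — the MAP estimate.

1.200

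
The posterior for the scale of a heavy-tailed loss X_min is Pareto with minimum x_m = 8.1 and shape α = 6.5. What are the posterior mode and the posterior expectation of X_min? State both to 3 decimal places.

The Pareto density is strictly decreasing on [x_m, ∞), so the mode is x_m = 8.100.
Mean = α·x_m/(α−1) = 6.5·8.1/5.5 = 9.573.

MAP = 8.100; posterior mean = 9.573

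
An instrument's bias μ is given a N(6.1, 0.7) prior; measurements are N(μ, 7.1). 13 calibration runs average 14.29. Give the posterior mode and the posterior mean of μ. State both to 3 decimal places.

Posterior for μ is Normal. Precision-weighted mean: (1/0.7·6.1 + 13/7.1·14.29) / (1/0.7 + 13/7.1) = 10.701.
A Normal posterior is symmetric, so mode = mean.

μ_MAP = 10.701, E[μ|data] = 10.701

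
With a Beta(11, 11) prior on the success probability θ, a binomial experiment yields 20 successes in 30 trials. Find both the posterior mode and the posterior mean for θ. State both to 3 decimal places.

Posterior: Beta(11+20, 11+10) = Beta(31, 21).
Mode = (31−1)/(31+21−2) = 30/50 = 0.600.
Mean = 31/(31+21) = 31/52 = 0.596.

MAP = 0.600; posterior mean = 0.596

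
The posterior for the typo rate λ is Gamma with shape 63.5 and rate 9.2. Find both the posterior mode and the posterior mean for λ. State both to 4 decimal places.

MAP = 6.7935; posterior mean = 6.9022

Mode = (α−1)/β = 62.5/9.2 = 6.7935.
Mean = α/β = 63.5/9.2 = 6.9022.
Right-skewed posterior ⇒ mode < mean.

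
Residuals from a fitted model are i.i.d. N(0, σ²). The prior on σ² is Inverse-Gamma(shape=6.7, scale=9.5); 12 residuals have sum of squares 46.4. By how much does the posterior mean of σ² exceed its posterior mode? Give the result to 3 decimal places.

Posterior: Inverse-Gamma(shape = 6.7+12/2 = 12.7, scale = 9.5+46.4/2 = 32.7).
Mode = β/(α+1) = 32.7/13.7 = 2.387.
Mean = β/(α−1) = 32.7/11.7 = 2.795.
Difference = 2.795 − 2.387 = 0.408.
Mean > mode: the posterior has a right tail.

0.408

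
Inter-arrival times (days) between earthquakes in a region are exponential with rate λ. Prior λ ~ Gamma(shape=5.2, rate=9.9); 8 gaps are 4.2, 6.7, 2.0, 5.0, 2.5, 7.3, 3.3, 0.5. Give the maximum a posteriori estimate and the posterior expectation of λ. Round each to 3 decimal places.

Σ times = 31.5. Posterior: Gamma(shape = 5.2+8 = 13.2, rate = 9.9+31.5 = 41.4).
Mode = (α−1)/β = 12.2/41.4 = 0.295.
Mean = α/β = 13.2/41.4 = 0.319.
Right-skewed posterior ⇒ mode < mean.

MAP = 0.295; posterior mean = 0.319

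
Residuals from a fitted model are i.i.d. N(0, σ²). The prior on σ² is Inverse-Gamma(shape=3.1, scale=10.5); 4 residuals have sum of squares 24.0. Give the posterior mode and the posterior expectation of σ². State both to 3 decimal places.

Posterior: Inverse-Gamma(shape = 3.1+4/2 = 5.1, scale = 10.5+24.0/2 = 22.5).
Mode = β/(α+1) = 22.5/6.1 = 3.689.
Mean = β/(α−1) = 22.5/4.1 = 5.488.
Right-skewed posterior ⇒ mode < mean.

MAP = 3.689; posterior mean = 5.488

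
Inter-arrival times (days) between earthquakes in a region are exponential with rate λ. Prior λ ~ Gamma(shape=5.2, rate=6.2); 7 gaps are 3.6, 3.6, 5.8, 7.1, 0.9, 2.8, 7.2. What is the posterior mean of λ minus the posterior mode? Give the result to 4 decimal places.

0.0269

Σ times = 31.0. Posterior: Gamma(shape = 5.2+7 = 12.2, rate = 6.2+31.0 = 37.2).
Mode = (α−1)/β = 11.2/37.2 = 0.3011.
Mean = α/β = 12.2/37.2 = 0.3280.
Difference = 0.3280 − 0.3011 = 0.0269.
Mean > mode: the posterior has a right tail.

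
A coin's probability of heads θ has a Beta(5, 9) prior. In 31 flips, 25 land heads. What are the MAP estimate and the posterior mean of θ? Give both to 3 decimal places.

θ_MAP = 0.674, E[θ|data] = 0.667

Posterior: Beta(5+25, 9+6) = Beta(30, 15).
Mode = (30−1)/(30+15−2) = 29/43 = 0.674.
Mean = 30/(30+15) = 30/45 = 0.667.
The mean is pulled below the mode by the posterior's left skew.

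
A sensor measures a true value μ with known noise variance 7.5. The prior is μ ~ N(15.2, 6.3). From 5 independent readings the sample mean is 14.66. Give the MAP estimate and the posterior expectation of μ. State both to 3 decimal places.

Posterior for μ is Normal. Precision-weighted mean: (1/6.3·15.2 + 5/7.5·14.66) / (1/6.3 + 5/7.5) = 14.764.
A Normal posterior is symmetric, so mode = mean.

MAP: 14.764. Posterior mean: 14.764.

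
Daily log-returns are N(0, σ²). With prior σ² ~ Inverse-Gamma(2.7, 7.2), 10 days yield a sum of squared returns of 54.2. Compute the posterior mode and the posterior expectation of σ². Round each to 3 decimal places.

MAP = 3.943; posterior mean = 5.119

Posterior: Inverse-Gamma(shape = 2.7+10/2 = 7.7, scale = 7.2+54.2/2 = 34.3).
Mode = β/(α+1) = 34.3/8.7 = 3.943.
Mean = β/(α−1) = 34.3/6.7 = 5.119.
The mean is pulled above the mode by the posterior's right skew.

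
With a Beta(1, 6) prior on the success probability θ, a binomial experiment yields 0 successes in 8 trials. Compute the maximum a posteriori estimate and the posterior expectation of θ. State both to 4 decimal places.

MAP: 0.0000. Posterior mean: 0.0667.

Posterior: Beta(1+0, 6+8) = Beta(1, 14).
Since α = 1 ≤ 1 and β > 1, the Beta density is monotone decreasing on [0,1]; the mode is at 0.
Mean = 1/(1+14) = 0.0667.
The posterior is right-skewed, so the mean exceeds the mode.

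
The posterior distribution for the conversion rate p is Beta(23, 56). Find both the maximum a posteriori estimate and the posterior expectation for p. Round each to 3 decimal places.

Mode = (23−1)/(23+56−2) = 22/77 = 0.286.
Mean = 23/(23+56) = 23/79 = 0.291.

maximum a posteriori estimate = 0.286, posterior expectation = 0.291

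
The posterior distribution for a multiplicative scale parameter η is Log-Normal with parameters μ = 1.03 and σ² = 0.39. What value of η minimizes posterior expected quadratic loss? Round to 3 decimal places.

3.404

Mode = exp(μ − σ²) = exp(0.64) = 1.896.
Mean = exp(μ + σ²/2) = exp(1.225) = 3.404.
Quadratic loss ⇒ the optimal estimator is the posterior mean.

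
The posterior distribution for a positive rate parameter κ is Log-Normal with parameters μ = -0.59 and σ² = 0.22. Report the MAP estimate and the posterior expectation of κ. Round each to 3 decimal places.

κ_MAP = 0.445, E[κ|data] = 0.619

Mode = exp(μ − σ²) = exp(-0.81) = 0.445.
Mean = exp(μ + σ²/2) = exp(-0.480) = 0.619.
Right-skewed posterior ⇒ mode < mean.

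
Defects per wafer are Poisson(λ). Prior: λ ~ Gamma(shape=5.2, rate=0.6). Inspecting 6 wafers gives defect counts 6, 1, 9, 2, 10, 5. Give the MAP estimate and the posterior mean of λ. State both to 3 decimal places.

Σ counts = 33. Posterior: Gamma(shape = 5.2+33 = 38.2, rate = 0.6+6 = 6.6).
Mode = (α−1)/β = 37.2/6.6 = 5.636.
Mean = α/β = 38.2/6.6 = 5.788.

MAP = 5.636; posterior mean = 5.788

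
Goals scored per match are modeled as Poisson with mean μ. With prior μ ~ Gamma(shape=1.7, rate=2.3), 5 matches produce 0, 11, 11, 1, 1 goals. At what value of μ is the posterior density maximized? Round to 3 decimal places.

Σ counts = 24. Posterior: Gamma(shape = 1.7+24 = 25.7, rate = 2.3+5 = 7.3).
Mode = (α−1)/β = 24.7/7.3 = 3.384.
Mean = α/β = 25.7/7.3 = 3.521.
This is the posterior mode — the MAP estimate.

3.384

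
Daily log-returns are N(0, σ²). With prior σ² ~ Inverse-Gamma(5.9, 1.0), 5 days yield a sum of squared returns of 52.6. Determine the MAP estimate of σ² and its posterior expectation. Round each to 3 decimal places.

Posterior: Inverse-Gamma(shape = 5.9+5/2 = 8.4, scale = 1.0+52.6/2 = 27.3).
Mode = β/(α+1) = 27.3/9.4 = 2.904.
Mean = β/(α−1) = 27.3/7.4 = 3.689.
Right-skewed posterior ⇒ mode < mean.

MAP estimate = 2.904, posterior expectation = 3.689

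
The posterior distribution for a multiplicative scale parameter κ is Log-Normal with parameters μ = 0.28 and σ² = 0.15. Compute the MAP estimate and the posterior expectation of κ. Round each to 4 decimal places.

κ_MAP = 1.1388, E[κ|data] = 1.4262

Mode = exp(μ − σ²) = exp(0.13) = 1.1388.
Mean = exp(μ + σ²/2) = exp(0.355) = 1.4262.
Right-skewed posterior ⇒ mode < mean.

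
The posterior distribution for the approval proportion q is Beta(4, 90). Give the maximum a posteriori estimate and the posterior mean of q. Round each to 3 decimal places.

Mode = (4−1)/(4+90−2) = 3/92 = 0.033.
Mean = 4/(4+90) = 4/94 = 0.043.

MAP = 0.033, posterior mean = 0.043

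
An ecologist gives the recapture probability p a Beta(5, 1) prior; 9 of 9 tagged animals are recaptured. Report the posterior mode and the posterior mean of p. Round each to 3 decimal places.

Posterior: Beta(5+9, 1+0) = Beta(14, 1).
Since β = 1 ≤ 1 and α > 1, the Beta density is monotone increasing on [0,1]; the mode is at 1.
Mean = 14/(14+1) = 0.933.

MAP: 1.000. Posterior mean: 0.933.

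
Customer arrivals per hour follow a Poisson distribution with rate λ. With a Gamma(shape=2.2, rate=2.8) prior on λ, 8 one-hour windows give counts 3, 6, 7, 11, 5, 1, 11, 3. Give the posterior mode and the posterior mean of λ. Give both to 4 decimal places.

Σ counts = 47. Posterior: Gamma(shape = 2.2+47 = 49.2, rate = 2.8+8 = 10.8).
Mode = (α−1)/β = 48.2/10.8 = 4.4630.
Mean = α/β = 49.2/10.8 = 4.5556.
The posterior is right-skewed, so the mean exceeds the mode.

MAP: 4.4630. Posterior mean: 4.5556.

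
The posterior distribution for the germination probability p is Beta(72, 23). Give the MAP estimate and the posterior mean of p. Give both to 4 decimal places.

Mode = (72−1)/(72+23−2) = 71/93 = 0.7634.
Mean = 72/(72+23) = 72/95 = 0.7579.
The mean is pulled below the mode by the posterior's left skew.

MAP = 0.7634; posterior mean = 0.7579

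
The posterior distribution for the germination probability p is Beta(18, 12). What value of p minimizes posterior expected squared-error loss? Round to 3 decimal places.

0.600

Mode = (18−1)/(18+12−2) = 17/28 = 0.607.
Mean = 18/(18+12) = 18/30 = 0.600.
Squared-error loss ⇒ the optimal estimator is the posterior mean.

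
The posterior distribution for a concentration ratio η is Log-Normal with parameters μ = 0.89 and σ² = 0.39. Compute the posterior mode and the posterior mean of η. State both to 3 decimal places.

Mode = exp(μ − σ²) = exp(0.50) = 1.649.
Mean = exp(μ + σ²/2) = exp(1.085) = 2.959.
Mean > mode: the posterior has a right tail.

posterior mode = 1.649, posterior mean = 2.959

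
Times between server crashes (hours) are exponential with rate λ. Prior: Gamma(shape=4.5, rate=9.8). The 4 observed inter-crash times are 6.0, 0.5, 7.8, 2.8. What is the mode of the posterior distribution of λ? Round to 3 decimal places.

Σ times = 17.1. Posterior: Gamma(shape = 4.5+4 = 8.5, rate = 9.8+17.1 = 26.9).
Mode = (α−1)/β = 7.5/26.9 = 0.279.
Mean = α/β = 8.5/26.9 = 0.316.
This is the posterior mode — the MAP estimate.

0.279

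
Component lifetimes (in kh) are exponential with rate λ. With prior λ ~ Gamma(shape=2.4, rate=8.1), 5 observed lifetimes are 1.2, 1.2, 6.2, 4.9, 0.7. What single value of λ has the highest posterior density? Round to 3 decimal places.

0.287

Σ times = 14.2. Posterior: Gamma(shape = 2.4+5 = 7.4, rate = 8.1+14.2 = 22.3).
Mode = (α−1)/β = 6.4/22.3 = 0.287.
Mean = α/β = 7.4/22.3 = 0.332.
This is the posterior mode — the MAP estimate.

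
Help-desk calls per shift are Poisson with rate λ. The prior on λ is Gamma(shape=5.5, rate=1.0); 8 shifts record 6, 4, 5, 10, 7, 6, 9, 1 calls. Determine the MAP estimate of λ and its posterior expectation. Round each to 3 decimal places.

Σ counts = 48. Posterior: Gamma(shape = 5.5+48 = 53.5, rate = 1.0+8 = 9.0).
Mode = (α−1)/β = 52.5/9.0 = 5.833.
Mean = α/β = 53.5/9.0 = 5.944.

MAP = 5.833; posterior mean = 5.944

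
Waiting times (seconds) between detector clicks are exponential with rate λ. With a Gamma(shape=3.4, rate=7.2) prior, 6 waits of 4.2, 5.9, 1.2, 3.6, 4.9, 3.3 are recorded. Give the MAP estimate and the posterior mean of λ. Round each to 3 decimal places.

MAP: 0.277. Posterior mean: 0.310.

Σ times = 23.1. Posterior: Gamma(shape = 3.4+6 = 9.4, rate = 7.2+23.1 = 30.3).
Mode = (α−1)/β = 8.4/30.3 = 0.277.
Mean = α/β = 9.4/30.3 = 0.310.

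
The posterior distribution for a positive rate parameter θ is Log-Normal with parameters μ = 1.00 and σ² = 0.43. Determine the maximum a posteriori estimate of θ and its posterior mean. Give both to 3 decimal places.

MAP = 1.768; posterior mean = 3.370

Mode = exp(μ − σ²) = exp(0.57) = 1.768.
Mean = exp(μ + σ²/2) = exp(1.215) = 3.370.
The posterior is right-skewed, so the mean exceeds the mode.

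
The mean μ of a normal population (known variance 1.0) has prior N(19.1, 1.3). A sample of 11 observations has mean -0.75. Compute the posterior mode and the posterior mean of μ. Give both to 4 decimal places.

Posterior for μ is Normal. Precision-weighted mean: (1/1.3·19.1 + 11/1.0·-0.75) / (1/1.3 + 11/1.0) = 0.5474.
A Normal posterior is symmetric, so mode = mean.

posterior mode = 0.5474, posterior mean = 0.5474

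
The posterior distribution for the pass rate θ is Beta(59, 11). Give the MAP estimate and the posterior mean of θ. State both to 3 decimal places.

MAP = 0.853, posterior mean = 0.843

Mode = (59−1)/(59+11−2) = 58/68 = 0.853.
Mean = 59/(59+11) = 59/70 = 0.843.
The posterior is left-skewed, so the mode exceeds the mean.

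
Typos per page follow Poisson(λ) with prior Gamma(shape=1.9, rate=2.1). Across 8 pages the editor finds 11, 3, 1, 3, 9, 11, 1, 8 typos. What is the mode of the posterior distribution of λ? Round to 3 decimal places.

4.743

Σ counts = 47. Posterior: Gamma(shape = 1.9+47 = 48.9, rate = 2.1+8 = 10.1).
Mode = (α−1)/β = 47.9/10.1 = 4.743.
Mean = α/β = 48.9/10.1 = 4.842.
This is the posterior mode — the MAP estimate.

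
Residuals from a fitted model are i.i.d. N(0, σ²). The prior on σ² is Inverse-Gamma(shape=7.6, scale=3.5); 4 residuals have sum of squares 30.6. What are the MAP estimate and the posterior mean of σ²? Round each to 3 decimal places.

Posterior: Inverse-Gamma(shape = 7.6+4/2 = 9.6, scale = 3.5+30.6/2 = 18.8).
Mode = β/(α+1) = 18.8/10.6 = 1.774.
Mean = β/(α−1) = 18.8/8.6 = 2.186.
The posterior is right-skewed, so the mean exceeds the mode.

MAP = 1.774; posterior mean = 2.186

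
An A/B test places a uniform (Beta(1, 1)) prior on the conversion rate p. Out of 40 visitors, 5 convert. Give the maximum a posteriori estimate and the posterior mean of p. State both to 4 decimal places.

Posterior: Beta(1+5, 1+35) = Beta(6, 36).
Mode = (6−1)/(6+36−2) = 5/40 = 0.1250.
With a flat prior the MAP equals the MLE, 5/40.
Mean = 6/(6+36) = 6/42 = 0.1429.

p_MAP = 0.1250, E[p|data] = 0.1429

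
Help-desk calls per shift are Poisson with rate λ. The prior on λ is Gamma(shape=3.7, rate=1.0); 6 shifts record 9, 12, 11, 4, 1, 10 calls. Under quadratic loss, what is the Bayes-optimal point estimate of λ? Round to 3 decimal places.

Σ counts = 47. Posterior: Gamma(shape = 3.7+47 = 50.7, rate = 1.0+6 = 7.0).
Mode = (α−1)/β = 49.7/7.0 = 7.100.
Mean = α/β = 50.7/7.0 = 7.243.
Quadratic loss ⇒ the optimal estimator is the posterior mean.

7.243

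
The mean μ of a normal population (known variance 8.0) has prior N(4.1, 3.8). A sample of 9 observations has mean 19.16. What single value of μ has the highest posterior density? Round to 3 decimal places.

Posterior for μ is Normal. Precision-weighted mean: (1/3.8·4.1 + 9/8.0·19.16) / (1/3.8 + 9/8.0) = 16.305.
A Normal posterior is symmetric, so mode = mean.
This is the posterior mode — the MAP estimate.

16.305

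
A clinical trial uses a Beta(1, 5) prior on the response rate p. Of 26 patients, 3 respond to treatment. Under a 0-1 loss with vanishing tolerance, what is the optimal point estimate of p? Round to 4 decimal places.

Posterior: Beta(1+3, 5+23) = Beta(4, 28).
Mode = (4−1)/(4+28−2) = 3/30 = 0.1000.
Mean = 4/(4+28) = 4/32 = 0.1250.
This is the posterior mode — the MAP estimate.

0.1000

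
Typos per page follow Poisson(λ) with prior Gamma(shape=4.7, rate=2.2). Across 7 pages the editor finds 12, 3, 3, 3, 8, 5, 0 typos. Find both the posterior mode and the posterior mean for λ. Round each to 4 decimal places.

Σ counts = 34. Posterior: Gamma(shape = 4.7+34 = 38.7, rate = 2.2+7 = 9.2).
Mode = (α−1)/β = 37.7/9.2 = 4.0978.
Mean = α/β = 38.7/9.2 = 4.2065.
Right-skewed posterior ⇒ mode < mean.

λ_MAP = 4.0978, E[λ|data] = 4.2065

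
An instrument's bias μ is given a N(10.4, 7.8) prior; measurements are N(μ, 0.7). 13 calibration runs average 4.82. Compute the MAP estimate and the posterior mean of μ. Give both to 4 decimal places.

Posterior for μ is Normal. Precision-weighted mean: (1/7.8·10.4 + 13/0.7·4.82) / (1/7.8 + 13/0.7) = 4.8583.
A Normal posterior is symmetric, so mode = mean.

MAP: 4.8583. Posterior mean: 4.8583.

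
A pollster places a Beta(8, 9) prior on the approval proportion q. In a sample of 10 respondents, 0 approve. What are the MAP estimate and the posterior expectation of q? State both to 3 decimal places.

q_MAP = 0.280, E[q|data] = 0.296

Posterior: Beta(8+0, 9+10) = Beta(8, 19).
Mode = (8−1)/(8+19−2) = 7/25 = 0.280.
Mean = 8/(8+19) = 8/27 = 0.296.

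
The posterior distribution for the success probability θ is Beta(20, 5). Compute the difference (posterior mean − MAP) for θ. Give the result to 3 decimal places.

-0.026

Mode = (20−1)/(20+5−2) = 19/23 = 0.826.
Mean = 20/(20+5) = 20/25 = 0.800.
Difference = 0.800 − 0.826 = -0.026.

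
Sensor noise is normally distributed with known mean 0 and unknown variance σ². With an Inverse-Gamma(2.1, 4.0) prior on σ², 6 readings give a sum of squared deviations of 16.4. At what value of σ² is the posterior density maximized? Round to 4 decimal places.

Posterior: Inverse-Gamma(shape = 2.1+6/2 = 5.1, scale = 4.0+16.4/2 = 12.2).
Mode = β/(α+1) = 12.2/6.1 = 2.0000.
Mean = β/(α−1) = 12.2/4.1 = 2.9756.
This is the posterior mode — the MAP estimate.

2.0000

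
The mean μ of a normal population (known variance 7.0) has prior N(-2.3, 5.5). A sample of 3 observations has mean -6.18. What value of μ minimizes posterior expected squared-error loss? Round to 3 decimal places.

-5.024

Posterior for μ is Normal. Precision-weighted mean: (1/5.5·-2.3 + 3/7.0·-6.18) / (1/5.5 + 3/7.0) = -5.024.
A Normal posterior is symmetric, so mode = mean.
Squared-error loss ⇒ the optimal estimator is the posterior mean.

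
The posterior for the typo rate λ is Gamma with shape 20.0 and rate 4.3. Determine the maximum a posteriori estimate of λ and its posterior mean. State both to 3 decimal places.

MAP = 4.419; posterior mean = 4.651

Mode = (α−1)/β = 19.0/4.3 = 4.419.
Mean = α/β = 20.0/4.3 = 4.651.
Mean > mode: the posterior has a right tail.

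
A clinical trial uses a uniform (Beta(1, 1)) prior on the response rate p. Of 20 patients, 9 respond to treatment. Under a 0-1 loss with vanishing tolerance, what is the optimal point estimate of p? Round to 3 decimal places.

0.450

Posterior: Beta(1+9, 1+11) = Beta(10, 12).
Mode = (10−1)/(10+12−2) = 9/20 = 0.450.
With a flat prior the MAP equals the MLE, 9/20.
Mean = 10/(10+12) = 10/22 = 0.455.
This is the posterior mode — the MAP estimate.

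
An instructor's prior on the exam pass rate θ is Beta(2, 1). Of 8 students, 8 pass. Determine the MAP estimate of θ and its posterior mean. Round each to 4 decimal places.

θ_MAP = 1.0000, E[θ|data] = 0.9091

Posterior: Beta(2+8, 1+0) = Beta(10, 1).
Since β = 1 ≤ 1 and α > 1, the Beta density is monotone increasing on [0,1]; the mode is at 1.
Mean = 10/(10+1) = 0.9091.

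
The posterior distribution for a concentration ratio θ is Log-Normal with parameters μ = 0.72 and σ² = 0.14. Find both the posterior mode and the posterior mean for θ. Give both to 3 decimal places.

posterior mode = 1.786, posterior mean = 2.203

Mode = exp(μ − σ²) = exp(0.58) = 1.786.
Mean = exp(μ + σ²/2) = exp(0.790) = 2.203.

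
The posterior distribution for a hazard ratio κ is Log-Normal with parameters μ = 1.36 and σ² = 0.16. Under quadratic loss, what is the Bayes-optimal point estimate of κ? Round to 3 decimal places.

4.221

Mode = exp(μ − σ²) = exp(1.20) = 3.320.
Mean = exp(μ + σ²/2) = exp(1.440) = 4.221.
Quadratic loss ⇒ the optimal estimator is the posterior mean.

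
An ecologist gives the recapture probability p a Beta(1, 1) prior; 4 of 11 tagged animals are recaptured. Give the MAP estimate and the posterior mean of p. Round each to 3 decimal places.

MAP = 0.364, posterior mean = 0.385

Posterior: Beta(1+4, 1+7) = Beta(5, 8).
Mode = (5−1)/(5+8−2) = 4/11 = 0.364.
With a flat prior the MAP equals the MLE, 4/11.
Mean = 5/(5+8) = 5/13 = 0.385.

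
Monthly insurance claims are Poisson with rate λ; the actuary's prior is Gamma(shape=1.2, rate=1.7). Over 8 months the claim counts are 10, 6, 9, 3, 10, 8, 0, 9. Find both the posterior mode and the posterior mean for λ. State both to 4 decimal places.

λ_MAP = 5.6907, E[λ|data] = 5.7938

Σ counts = 55. Posterior: Gamma(shape = 1.2+55 = 56.2, rate = 1.7+8 = 9.7).
Mode = (α−1)/β = 55.2/9.7 = 5.6907.
Mean = α/β = 56.2/9.7 = 5.7938.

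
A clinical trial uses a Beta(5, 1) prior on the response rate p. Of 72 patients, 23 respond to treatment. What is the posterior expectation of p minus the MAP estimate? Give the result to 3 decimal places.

Posterior: Beta(5+23, 1+49) = Beta(28, 50).
Mode = (28−1)/(28+50−2) = 27/76 = 0.355.
Mean = 28/(28+50) = 28/78 = 0.359.
Difference = 0.359 − 0.355 = 0.004.
Right-skewed posterior ⇒ mode < mean.

0.004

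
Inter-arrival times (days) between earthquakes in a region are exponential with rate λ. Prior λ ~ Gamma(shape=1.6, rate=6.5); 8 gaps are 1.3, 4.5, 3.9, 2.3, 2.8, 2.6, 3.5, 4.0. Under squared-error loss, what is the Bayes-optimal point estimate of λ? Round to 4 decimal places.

0.3057

Σ times = 24.9. Posterior: Gamma(shape = 1.6+8 = 9.6, rate = 6.5+24.9 = 31.4).
Mode = (α−1)/β = 8.6/31.4 = 0.2739.
Mean = α/β = 9.6/31.4 = 0.3057.
Squared-error loss ⇒ the optimal estimator is the posterior mean.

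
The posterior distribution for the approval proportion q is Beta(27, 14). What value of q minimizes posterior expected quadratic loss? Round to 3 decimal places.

0.659

Mode = (27−1)/(27+14−2) = 26/39 = 0.667.
Mean = 27/(27+14) = 27/41 = 0.659.
Quadratic loss ⇒ the optimal estimator is the posterior mean.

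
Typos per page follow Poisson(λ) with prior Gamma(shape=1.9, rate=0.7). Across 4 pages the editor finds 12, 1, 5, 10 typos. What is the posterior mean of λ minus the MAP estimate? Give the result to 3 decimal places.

Σ counts = 28. Posterior: Gamma(shape = 1.9+28 = 29.9, rate = 0.7+4 = 4.7).
Mode = (α−1)/β = 28.9/4.7 = 6.149.
Mean = α/β = 29.9/4.7 = 6.362.
Difference = 6.362 − 6.149 = 0.213.

0.213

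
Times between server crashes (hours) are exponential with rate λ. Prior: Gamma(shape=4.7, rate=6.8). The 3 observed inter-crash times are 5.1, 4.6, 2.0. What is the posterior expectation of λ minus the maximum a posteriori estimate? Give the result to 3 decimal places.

0.054

Σ times = 11.7. Posterior: Gamma(shape = 4.7+3 = 7.7, rate = 6.8+11.7 = 18.5).
Mode = (α−1)/β = 6.7/18.5 = 0.362.
Mean = α/β = 7.7/18.5 = 0.416.
Difference = 0.416 − 0.362 = 0.054.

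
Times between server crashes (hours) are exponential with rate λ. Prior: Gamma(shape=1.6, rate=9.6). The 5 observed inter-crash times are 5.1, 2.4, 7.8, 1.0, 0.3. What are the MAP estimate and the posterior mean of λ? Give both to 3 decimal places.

MAP estimate = 0.214, posterior mean = 0.252

Σ times = 16.6. Posterior: Gamma(shape = 1.6+5 = 6.6, rate = 9.6+16.6 = 26.2).
Mode = (α−1)/β = 5.6/26.2 = 0.214.
Mean = α/β = 6.6/26.2 = 0.252.
Mean > mode: the posterior has a right tail.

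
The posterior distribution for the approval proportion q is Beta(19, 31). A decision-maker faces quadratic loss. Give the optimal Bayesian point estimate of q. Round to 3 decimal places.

0.380

Mode = (19−1)/(19+31−2) = 18/48 = 0.375.
Mean = 19/(19+31) = 19/50 = 0.380.
Quadratic loss ⇒ the optimal estimator is the posterior mean.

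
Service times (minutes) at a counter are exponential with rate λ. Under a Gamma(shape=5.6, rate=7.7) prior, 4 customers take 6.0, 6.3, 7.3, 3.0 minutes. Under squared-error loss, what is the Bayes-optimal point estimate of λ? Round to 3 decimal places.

Σ times = 22.6. Posterior: Gamma(shape = 5.6+4 = 9.6, rate = 7.7+22.6 = 30.3).
Mode = (α−1)/β = 8.6/30.3 = 0.284.
Mean = α/β = 9.6/30.3 = 0.317.
Squared-error loss ⇒ the optimal estimator is the posterior mean.

0.317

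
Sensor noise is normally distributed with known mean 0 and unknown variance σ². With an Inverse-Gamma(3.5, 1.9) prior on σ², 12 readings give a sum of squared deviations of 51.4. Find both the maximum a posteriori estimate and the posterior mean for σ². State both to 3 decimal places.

σ²_MAP = 2.629, E[σ²|data] = 3.247

Posterior: Inverse-Gamma(shape = 3.5+12/2 = 9.5, scale = 1.9+51.4/2 = 27.6).
Mode = β/(α+1) = 27.6/10.5 = 2.629.
Mean = β/(α−1) = 27.6/8.5 = 3.247.
The posterior is right-skewed, so the mean exceeds the mode.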